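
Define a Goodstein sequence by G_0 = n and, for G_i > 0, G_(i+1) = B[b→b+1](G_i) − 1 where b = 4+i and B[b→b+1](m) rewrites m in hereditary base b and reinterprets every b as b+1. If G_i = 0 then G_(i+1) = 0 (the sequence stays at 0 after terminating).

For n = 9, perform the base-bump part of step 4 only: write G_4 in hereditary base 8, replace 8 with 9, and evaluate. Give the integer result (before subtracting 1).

(0) 9|_4 = 2·4 + 1 ↦ 2·5 + 1|_5 = 11 ⇒ 10
(1) 10|_5 = 2·5 ↦ 2·6|_6 = 12 ⇒ 11
(2) 11|_6 = 6 + 5 ↦ 7 + 5|_7 = 12 ⇒ 11
(3) 11|_7 = 7 + 4 ↦ 8 + 4|_8 = 12 ⇒ 11
(4) 11|_8 = 8 + 3 ↦ 9 + 3|_9 = 12 ⇒ 11

12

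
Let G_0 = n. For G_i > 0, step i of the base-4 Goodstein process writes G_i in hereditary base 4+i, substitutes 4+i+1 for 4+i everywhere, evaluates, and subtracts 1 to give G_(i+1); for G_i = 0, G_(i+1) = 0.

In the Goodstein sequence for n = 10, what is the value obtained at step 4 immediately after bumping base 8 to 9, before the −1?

14

i=0: 10 = 2·4 + 2 (b=4); 4→5: 2·5 + 2 = 12; 12−1 = 11
i=1: 11 = 2·5 + 1 (b=5); 5→6: 2·6 + 1 = 13; 13−1 = 12
i=2: 12 = 2·6 (b=6); 6→7: 2·7 = 14; 14−1 = 13
i=3: 13 = 7 + 6 (b=7); 7→8: 8 + 6 = 14; 14−1 = 13
i=4: 13 = 8 + 5 (b=8); 8→9: 9 + 5 = 14; 14−1 = 13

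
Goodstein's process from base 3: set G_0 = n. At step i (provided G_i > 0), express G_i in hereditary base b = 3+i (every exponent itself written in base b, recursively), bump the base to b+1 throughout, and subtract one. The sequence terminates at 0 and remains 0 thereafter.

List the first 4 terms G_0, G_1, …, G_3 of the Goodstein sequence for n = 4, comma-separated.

4 —HB3→ 3 + 1 —bump→ 4 + 1 = 5 —(−1)→ 4
4 —HB4→ 4 —bump→ 5 = 5 —(−1)→ 4
4 —HB5→ 4 —bump→ 4 = 4 —(−1)→ 3

4, 4, 4, 3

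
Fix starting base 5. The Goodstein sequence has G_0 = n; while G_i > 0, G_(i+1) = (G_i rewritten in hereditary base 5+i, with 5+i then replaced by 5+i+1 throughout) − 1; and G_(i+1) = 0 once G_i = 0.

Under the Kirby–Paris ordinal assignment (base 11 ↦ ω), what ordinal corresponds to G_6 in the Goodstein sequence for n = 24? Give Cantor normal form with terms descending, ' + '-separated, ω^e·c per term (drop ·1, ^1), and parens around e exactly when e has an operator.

[0] 24 ≡ 4·5 + 4 (base 5). Lift 6: 28. −1: 27.
[1] 27 ≡ 4·6 + 3 (base 6). Lift 7: 31. −1: 30.
[2] 30 ≡ 4·7 + 2 (base 7). Lift 8: 34. −1: 33.
[3] 33 ≡ 4·8 + 1 (base 8). Lift 9: 37. −1: 36.
[4] 36 ≡ 4·9 (base 9). Lift 10: 40. −1: 39.
[5] 39 ≡ 3·10 + 9 (base 10). Lift 11: 42. −1: 41.

ω·3 + 8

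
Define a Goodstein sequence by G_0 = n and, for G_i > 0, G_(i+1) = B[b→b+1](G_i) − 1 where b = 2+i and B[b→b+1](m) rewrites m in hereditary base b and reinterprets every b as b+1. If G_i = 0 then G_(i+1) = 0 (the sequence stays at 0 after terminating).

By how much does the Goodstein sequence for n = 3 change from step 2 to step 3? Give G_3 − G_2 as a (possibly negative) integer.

base 2: 3 = 2 + 1; at 3: 3 + 1 = 4; next = 3
base 3: 3 = 3; at 4: 4 = 4; next = 3
base 4: 3 = 3; at 5: 3 = 3; next = 2

-1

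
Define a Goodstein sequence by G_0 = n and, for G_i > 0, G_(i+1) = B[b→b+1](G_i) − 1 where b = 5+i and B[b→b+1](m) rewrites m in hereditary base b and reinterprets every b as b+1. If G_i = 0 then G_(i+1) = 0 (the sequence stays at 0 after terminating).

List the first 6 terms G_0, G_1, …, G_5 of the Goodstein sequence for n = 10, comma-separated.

10 —HB5→ 2·5 —bump→ 2·6 = 12 —(−1)→ 11
11 —HB6→ 6 + 5 —bump→ 7 + 5 = 12 —(−1)→ 11
11 —HB7→ 7 + 4 —bump→ 8 + 4 = 12 —(−1)→ 11
11 —HB8→ 8 + 3 —bump→ 9 + 3 = 12 —(−1)→ 11
11 —HB9→ 9 + 2 —bump→ 10 + 2 = 12 —(−1)→ 11

10, 11, 11, 11, 11, 11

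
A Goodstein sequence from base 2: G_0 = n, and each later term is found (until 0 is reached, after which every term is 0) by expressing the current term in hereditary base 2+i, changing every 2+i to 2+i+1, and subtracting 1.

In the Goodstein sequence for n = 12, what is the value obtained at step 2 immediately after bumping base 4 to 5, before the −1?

base 2: 12 = 2^(2 + 1) + 2^2; at 3: 3^(3 + 1) + 3^3 = 108; next = 107
base 3: 107 = 3^(3 + 1) + 2·3^2 + 2·3 + 2; at 4: 4^(4 + 1) + 2·4^2 + 2·4 + 2 = 1066; next = 1065

15686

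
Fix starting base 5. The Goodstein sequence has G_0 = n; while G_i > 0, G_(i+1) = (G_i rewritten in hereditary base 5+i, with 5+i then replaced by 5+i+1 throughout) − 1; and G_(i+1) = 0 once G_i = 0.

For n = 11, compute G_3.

13

i=0: 11 = 2·5 + 1 (b=5); 5→6: 2·6 + 1 = 13; 13−1 = 12
i=1: 12 = 2·6 (b=6); 6→7: 2·7 = 14; 14−1 = 13
i=2: 13 = 7 + 6 (b=7); 7→8: 8 + 6 = 14; 14−1 = 13
i=3: 13 = 8 + 5 (b=8); 8→9: 9 + 5 = 14; 14−1 = 13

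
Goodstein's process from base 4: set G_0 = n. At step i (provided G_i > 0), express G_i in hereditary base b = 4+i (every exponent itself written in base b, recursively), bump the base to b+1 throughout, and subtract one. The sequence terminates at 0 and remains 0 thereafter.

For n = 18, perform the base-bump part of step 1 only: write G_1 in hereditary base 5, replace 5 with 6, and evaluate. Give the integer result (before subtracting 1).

G_0 = 18. HB_4(18) = 4^2 + 2. Bump = 27. G_1 = 26.
G_1 = 26. HB_5(26) = 5^2 + 1. Bump = 37. G_2 = 36.

37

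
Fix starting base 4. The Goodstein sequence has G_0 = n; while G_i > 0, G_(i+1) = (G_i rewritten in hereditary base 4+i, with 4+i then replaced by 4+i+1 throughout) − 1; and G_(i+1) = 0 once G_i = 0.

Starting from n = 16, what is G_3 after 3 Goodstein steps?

G_0 = 16. HB_4(16) = 4^2. Bump = 25. G_1 = 24.
G_1 = 24. HB_5(24) = 4·5 + 4. Bump = 28. G_2 = 27.
G_2 = 27. HB_6(27) = 4·6 + 3. Bump = 31. G_3 = 30.

30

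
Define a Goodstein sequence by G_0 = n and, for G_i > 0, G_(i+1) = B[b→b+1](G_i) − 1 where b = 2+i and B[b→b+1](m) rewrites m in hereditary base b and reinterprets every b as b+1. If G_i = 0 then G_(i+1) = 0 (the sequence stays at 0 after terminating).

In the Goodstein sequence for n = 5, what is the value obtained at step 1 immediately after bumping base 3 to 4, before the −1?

[0] 5 ≡ 2^2 + 1 (base 2). Lift 3: 28. −1: 27.
[1] 27 ≡ 3^3 (base 3). Lift 4: 256. −1: 255.

256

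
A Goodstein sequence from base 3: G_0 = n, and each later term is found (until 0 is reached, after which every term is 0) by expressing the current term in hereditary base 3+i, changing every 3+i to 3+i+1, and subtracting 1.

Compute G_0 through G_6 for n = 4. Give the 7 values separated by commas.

step 0: 4 = 3 + 1; sub 4 for 3: 4 + 1; = 5; G_1 = 5−1 = 4
step 1: 4 = 4; sub 5 for 4: 5; = 5; G_2 = 5−1 = 4
step 2: 4 = 4; sub 6 for 5: 4; = 4; G_3 = 4−1 = 3
step 3: 3 = 3; sub 7 for 6: 3; = 3; G_4 = 3−1 = 2
step 4: 2 = 2; sub 8 for 7: 2; = 2; G_5 = 2−1 = 1
step 5: 1 = 1; sub 9 for 8: 1; = 1; G_6 = 1−1 = 0

4, 4, 4, 3, 2, 1, 0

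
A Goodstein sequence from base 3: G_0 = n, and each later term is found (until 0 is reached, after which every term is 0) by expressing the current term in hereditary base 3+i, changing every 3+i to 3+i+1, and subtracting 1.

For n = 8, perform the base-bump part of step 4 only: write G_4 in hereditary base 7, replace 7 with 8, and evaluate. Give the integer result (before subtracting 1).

step 0: 8 = 2·3 + 2; sub 4 for 3: 2·4 + 2; = 10; G_1 = 10−1 = 9
step 1: 9 = 2·4 + 1; sub 5 for 4: 2·5 + 1; = 11; G_2 = 11−1 = 10
step 2: 10 = 2·5; sub 6 for 5: 2·6; = 12; G_3 = 12−1 = 11
step 3: 11 = 6 + 5; sub 7 for 6: 7 + 5; = 12; G_4 = 12−1 = 11

12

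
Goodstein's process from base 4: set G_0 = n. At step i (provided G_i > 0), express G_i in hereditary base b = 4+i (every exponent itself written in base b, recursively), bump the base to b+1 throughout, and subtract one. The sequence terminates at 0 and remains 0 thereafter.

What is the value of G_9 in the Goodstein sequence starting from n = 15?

step 0: 15 = 3·4 + 3; sub 5 for 4: 3·5 + 3; = 18; G_1 = 18−1 = 17
step 1: 17 = 3·5 + 2; sub 6 for 5: 3·6 + 2; = 20; G_2 = 20−1 = 19
step 2: 19 = 3·6 + 1; sub 7 for 6: 3·7 + 1; = 22; G_3 = 22−1 = 21
step 3: 21 = 3·7; sub 8 for 7: 3·8; = 24; G_4 = 24−1 = 23
step 4: 23 = 2·8 + 7; sub 9 for 8: 2·9 + 7; = 25; G_5 = 25−1 = 24
step 5: 24 = 2·9 + 6; sub 10 for 9: 2·10 + 6; = 26; G_6 = 26−1 = 25
step 6: 25 = 2·10 + 5; sub 11 for 10: 2·11 + 5; = 27; G_7 = 27−1 = 26
step 7: 26 = 2·11 + 4; sub 12 for 11: 2·12 + 4; = 28; G_8 = 28−1 = 27
step 8: 27 = 2·12 + 3; sub 13 for 12: 2·13 + 3; = 29; G_9 = 29−1 = 28

28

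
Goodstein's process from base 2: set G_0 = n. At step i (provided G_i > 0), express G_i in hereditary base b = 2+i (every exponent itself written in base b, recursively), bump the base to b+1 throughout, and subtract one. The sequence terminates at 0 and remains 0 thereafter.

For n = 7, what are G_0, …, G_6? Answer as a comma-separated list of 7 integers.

7, 30, 259, 3127, 46657, 823543, 16777215

7 —HB2→ 2^2 + 2 + 1 —bump→ 3^3 + 3 + 1 = 31 —(−1)→ 30
30 —HB3→ 3^3 + 3 —bump→ 4^4 + 4 = 260 —(−1)→ 259
259 —HB4→ 4^4 + 3 —bump→ 5^5 + 3 = 3128 —(−1)→ 3127
3127 —HB5→ 5^5 + 2 —bump→ 6^6 + 2 = 46658 —(−1)→ 46657
46657 —HB6→ 6^6 + 1 —bump→ 7^7 + 1 = 823544 —(−1)→ 823543
823543 —HB7→ 7^7 —bump→ 8^8 = 16777216 —(−1)→ 16777215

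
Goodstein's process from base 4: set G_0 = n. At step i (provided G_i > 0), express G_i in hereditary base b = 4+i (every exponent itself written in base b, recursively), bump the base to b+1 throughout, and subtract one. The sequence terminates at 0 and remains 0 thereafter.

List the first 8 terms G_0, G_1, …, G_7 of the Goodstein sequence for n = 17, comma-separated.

G_0 = 17. HB_4(17) = 4^2 + 1. Bump = 26. G_1 = 25.
G_1 = 25. HB_5(25) = 5^2. Bump = 36. G_2 = 35.
G_2 = 35. HB_6(35) = 5·6 + 5. Bump = 40. G_3 = 39.
G_3 = 39. HB_7(39) = 5·7 + 4. Bump = 44. G_4 = 43.
G_4 = 43. HB_8(43) = 5·8 + 3. Bump = 48. G_5 = 47.
G_5 = 47. HB_9(47) = 5·9 + 2. Bump = 52. G_6 = 51.
G_6 = 51. HB_10(51) = 5·10 + 1. Bump = 56. G_7 = 55.

17, 25, 35, 39, 43, 47, 51, 55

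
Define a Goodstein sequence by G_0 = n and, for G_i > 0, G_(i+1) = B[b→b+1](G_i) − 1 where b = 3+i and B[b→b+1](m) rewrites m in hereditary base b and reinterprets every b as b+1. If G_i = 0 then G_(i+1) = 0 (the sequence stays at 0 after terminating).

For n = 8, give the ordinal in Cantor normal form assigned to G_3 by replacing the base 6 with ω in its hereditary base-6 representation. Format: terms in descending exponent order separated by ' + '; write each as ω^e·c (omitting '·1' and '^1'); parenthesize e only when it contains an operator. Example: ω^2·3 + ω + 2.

ω + 5

8 —HB3→ 2·3 + 2 —bump→ 2·4 + 2 = 10 —(−1)→ 9
9 —HB4→ 2·4 + 1 —bump→ 2·5 + 1 = 11 —(−1)→ 10
10 —HB5→ 2·5 —bump→ 2·6 = 12 —(−1)→ 11
11 —HB6→ 6 + 5 —bump→ 7 + 5 = 12 —(−1)→ 11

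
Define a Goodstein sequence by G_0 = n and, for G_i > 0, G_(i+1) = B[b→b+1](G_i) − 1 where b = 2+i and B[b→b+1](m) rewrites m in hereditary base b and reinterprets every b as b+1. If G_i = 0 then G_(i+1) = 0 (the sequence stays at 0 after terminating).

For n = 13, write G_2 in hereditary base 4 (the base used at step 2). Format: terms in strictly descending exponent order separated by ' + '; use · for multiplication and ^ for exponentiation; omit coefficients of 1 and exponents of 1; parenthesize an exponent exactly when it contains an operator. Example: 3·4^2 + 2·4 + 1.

13 —HB2→ 2^(2 + 1) + 2^2 + 1 —bump→ 3^(3 + 1) + 3^3 + 1 = 109 —(−1)→ 108
108 —HB3→ 3^(3 + 1) + 3^3 —bump→ 4^(4 + 1) + 4^4 = 1280 —(−1)→ 1279

4^(4 + 1) + 3·4^3 + 3·4^2 + 3·4 + 3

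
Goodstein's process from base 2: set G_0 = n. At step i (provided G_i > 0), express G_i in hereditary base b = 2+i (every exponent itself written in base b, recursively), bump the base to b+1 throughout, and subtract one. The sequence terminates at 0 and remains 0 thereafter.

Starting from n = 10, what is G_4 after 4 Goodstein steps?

step 0: 10 = 2^(2 + 1) + 2; sub 3 for 2: 3^(3 + 1) + 3; = 84; G_1 = 84−1 = 83
step 1: 83 = 3^(3 + 1) + 2; sub 4 for 3: 4^(4 + 1) + 2; = 1026; G_2 = 1026−1 = 1025
step 2: 1025 = 4^(4 + 1) + 1; sub 5 for 4: 5^(5 + 1) + 1; = 15626; G_3 = 15626−1 = 15625
step 3: 15625 = 5^(5 + 1); sub 6 for 5: 6^(6 + 1); = 279936; G_4 = 279936−1 = 279935

279935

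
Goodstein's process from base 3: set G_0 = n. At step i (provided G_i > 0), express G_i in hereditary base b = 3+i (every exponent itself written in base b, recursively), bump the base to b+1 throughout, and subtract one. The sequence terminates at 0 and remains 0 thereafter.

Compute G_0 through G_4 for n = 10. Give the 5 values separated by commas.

10, 16, 24, 27, 30

G_0=10  [base 3] 3^2 + 1  →[3↦4]→  4^2 + 1 = 17  −1 ⇒ G_1=16
G_1=16  [base 4] 4^2  →[4↦5]→  5^2 = 25  −1 ⇒ G_2=24
G_2=24  [base 5] 4·5 + 4  →[5↦6]→  4·6 + 4 = 28  −1 ⇒ G_3=27
G_3=27  [base 6] 4·6 + 3  →[6↦7]→  4·7 + 3 = 31  −1 ⇒ G_4=30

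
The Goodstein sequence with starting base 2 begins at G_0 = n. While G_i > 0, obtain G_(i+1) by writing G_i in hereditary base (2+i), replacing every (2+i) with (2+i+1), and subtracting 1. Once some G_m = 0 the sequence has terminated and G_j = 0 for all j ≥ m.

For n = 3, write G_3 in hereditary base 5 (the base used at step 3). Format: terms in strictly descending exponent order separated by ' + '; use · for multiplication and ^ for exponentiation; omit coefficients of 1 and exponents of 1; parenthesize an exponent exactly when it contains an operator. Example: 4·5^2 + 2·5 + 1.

G_0=3  [base 2] 2 + 1  →[2↦3]→  3 + 1 = 4  −1 ⇒ G_1=3
G_1=3  [base 3] 3  →[3↦4]→  4 = 4  −1 ⇒ G_2=3
G_2=3  [base 4] 3  →[4↦5]→  3 = 3  −1 ⇒ G_3=2
G_3=2  [base 5] 2  →[5↦6]→  2 = 2  −1 ⇒ G_4=1

2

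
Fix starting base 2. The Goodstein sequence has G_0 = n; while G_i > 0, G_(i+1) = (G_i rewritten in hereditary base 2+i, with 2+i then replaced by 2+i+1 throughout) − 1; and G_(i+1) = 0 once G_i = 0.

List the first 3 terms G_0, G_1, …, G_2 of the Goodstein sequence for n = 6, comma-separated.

step 0: 6 = 2^2 + 2; sub 3 for 2: 3^3 + 3; = 30; G_1 = 30−1 = 29
step 1: 29 = 3^3 + 2; sub 4 for 3: 4^4 + 2; = 258; G_2 = 258−1 = 257

6, 29, 257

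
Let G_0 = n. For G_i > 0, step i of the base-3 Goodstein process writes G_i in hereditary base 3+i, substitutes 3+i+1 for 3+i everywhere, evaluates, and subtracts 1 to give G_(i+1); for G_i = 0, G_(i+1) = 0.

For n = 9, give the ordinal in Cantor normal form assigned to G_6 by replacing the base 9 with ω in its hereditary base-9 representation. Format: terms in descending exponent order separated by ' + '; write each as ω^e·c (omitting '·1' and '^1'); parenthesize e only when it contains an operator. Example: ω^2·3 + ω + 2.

step 0: 9 = 3^2; sub 4 for 3: 4^2; = 16; G_1 = 16−1 = 15
step 1: 15 = 3·4 + 3; sub 5 for 4: 3·5 + 3; = 18; G_2 = 18−1 = 17
step 2: 17 = 3·5 + 2; sub 6 for 5: 3·6 + 2; = 20; G_3 = 20−1 = 19
step 3: 19 = 3·6 + 1; sub 7 for 6: 3·7 + 1; = 22; G_4 = 22−1 = 21
step 4: 21 = 3·7; sub 8 for 7: 3·8; = 24; G_5 = 24−1 = 23
step 5: 23 = 2·8 + 7; sub 9 for 8: 2·9 + 7; = 25; G_6 = 25−1 = 24

ω·2 + 6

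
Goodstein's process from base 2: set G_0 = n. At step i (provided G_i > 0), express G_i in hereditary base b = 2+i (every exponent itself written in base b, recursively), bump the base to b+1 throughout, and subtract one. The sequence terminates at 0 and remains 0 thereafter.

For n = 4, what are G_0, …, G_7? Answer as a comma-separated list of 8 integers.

4, 26, 41, 60, 83, 109, 139, 173

base 2: 4 = 2^2; at 3: 3^3 = 27; next = 26
base 3: 26 = 2·3^2 + 2·3 + 2; at 4: 2·4^2 + 2·4 + 2 = 42; next = 41
base 4: 41 = 2·4^2 + 2·4 + 1; at 5: 2·5^2 + 2·5 + 1 = 61; next = 60
base 5: 60 = 2·5^2 + 2·5; at 6: 2·6^2 + 2·6 = 84; next = 83
base 6: 83 = 2·6^2 + 6 + 5; at 7: 2·7^2 + 7 + 5 = 110; next = 109
base 7: 109 = 2·7^2 + 7 + 4; at 8: 2·8^2 + 8 + 4 = 140; next = 139
base 8: 139 = 2·8^2 + 8 + 3; at 9: 2·9^2 + 9 + 3 = 174; next = 173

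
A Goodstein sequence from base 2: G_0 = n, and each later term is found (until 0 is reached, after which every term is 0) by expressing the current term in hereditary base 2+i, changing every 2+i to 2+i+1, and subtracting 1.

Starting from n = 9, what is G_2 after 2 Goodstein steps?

1023

i=0: 9 = 2^(2 + 1) + 1 (b=2); 2→3: 3^(3 + 1) + 1 = 82; 82−1 = 81
i=1: 81 = 3^(3 + 1) (b=3); 3→4: 4^(4 + 1) = 1024; 1024−1 = 1023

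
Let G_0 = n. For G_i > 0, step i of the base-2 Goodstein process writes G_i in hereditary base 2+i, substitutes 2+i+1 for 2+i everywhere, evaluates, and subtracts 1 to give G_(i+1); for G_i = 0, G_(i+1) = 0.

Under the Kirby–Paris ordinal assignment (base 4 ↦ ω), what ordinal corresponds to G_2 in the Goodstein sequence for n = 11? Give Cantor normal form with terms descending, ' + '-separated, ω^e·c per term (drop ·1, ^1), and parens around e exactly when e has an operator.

step 0: 11 = 2^(2 + 1) + 2 + 1; sub 3 for 2: 3^(3 + 1) + 3 + 1; = 85; G_1 = 85−1 = 84
step 1: 84 = 3^(3 + 1) + 3; sub 4 for 3: 4^(4 + 1) + 4; = 1028; G_2 = 1028−1 = 1027

ω^(ω + 1) + 3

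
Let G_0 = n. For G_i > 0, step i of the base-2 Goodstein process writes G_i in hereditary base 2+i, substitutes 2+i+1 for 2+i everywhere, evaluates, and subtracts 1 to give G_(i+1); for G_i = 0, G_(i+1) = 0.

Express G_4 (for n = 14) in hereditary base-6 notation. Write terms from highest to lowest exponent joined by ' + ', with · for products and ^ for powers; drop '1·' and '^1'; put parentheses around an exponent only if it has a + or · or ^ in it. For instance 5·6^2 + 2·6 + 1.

6^(6 + 1) + 5·6^5 + 5·6^4 + 5·6^3 + 5·6^2 + 5·6 + 5

base 2: 14 = 2^(2 + 1) + 2^2 + 2; at 3: 3^(3 + 1) + 3^3 + 3 = 111; next = 110
base 3: 110 = 3^(3 + 1) + 3^3 + 2; at 4: 4^(4 + 1) + 4^4 + 2 = 1282; next = 1281
base 4: 1281 = 4^(4 + 1) + 4^4 + 1; at 5: 5^(5 + 1) + 5^5 + 1 = 18751; next = 18750
base 5: 18750 = 5^(5 + 1) + 5^5; at 6: 6^(6 + 1) + 6^6 = 326592; next = 326591
base 6: 326591 = 6^(6 + 1) + 5·6^5 + 5·6^4 + 5·6^3 + 5·6^2 + 5·6 + 5; at 7: 7^(7 + 1) + 5·7^5 + 5·7^4 + 5·7^3 + 5·7^2 + 5·7 + 5 = 5862841; next = 5862840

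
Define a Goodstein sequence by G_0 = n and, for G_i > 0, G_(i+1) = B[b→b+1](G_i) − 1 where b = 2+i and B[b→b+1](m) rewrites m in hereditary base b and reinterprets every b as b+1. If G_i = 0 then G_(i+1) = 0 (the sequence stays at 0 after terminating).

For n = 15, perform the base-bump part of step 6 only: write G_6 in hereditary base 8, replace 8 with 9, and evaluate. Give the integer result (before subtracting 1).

3524450281

15 —HB2→ 2^(2 + 1) + 2^2 + 2 + 1 —bump→ 3^(3 + 1) + 3^3 + 3 + 1 = 112 —(−1)→ 111
111 —HB3→ 3^(3 + 1) + 3^3 + 3 —bump→ 4^(4 + 1) + 4^4 + 4 = 1284 —(−1)→ 1283
1283 —HB4→ 4^(4 + 1) + 4^4 + 3 —bump→ 5^(5 + 1) + 5^5 + 3 = 18753 —(−1)→ 18752
18752 —HB5→ 5^(5 + 1) + 5^5 + 2 —bump→ 6^(6 + 1) + 6^6 + 2 = 326594 —(−1)→ 326593
326593 —HB6→ 6^(6 + 1) + 6^6 + 1 —bump→ 7^(7 + 1) + 7^7 + 1 = 6588345 —(−1)→ 6588344
6588344 —HB7→ 7^(7 + 1) + 7^7 —bump→ 8^(8 + 1) + 8^8 = 150994944 —(−1)→ 150994943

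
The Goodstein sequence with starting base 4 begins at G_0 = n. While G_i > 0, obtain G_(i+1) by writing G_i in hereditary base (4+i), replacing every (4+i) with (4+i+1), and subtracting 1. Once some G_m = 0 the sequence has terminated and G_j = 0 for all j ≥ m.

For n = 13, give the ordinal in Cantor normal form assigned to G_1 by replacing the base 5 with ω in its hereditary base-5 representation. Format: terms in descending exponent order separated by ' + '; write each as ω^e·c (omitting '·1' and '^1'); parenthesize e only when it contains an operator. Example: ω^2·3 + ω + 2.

13 —HB4→ 3·4 + 1 —bump→ 3·5 + 1 = 16 —(−1)→ 15
15 —HB5→ 3·5 —bump→ 3·6 = 18 —(−1)→ 17

ω·3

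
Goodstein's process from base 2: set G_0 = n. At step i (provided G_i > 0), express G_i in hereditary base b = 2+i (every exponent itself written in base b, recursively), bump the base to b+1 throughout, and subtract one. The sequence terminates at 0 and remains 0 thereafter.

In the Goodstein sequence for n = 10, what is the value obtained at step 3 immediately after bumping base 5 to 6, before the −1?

G_0=10  [base 2] 2^(2 + 1) + 2  →[2↦3]→  3^(3 + 1) + 3 = 84  −1 ⇒ G_1=83
G_1=83  [base 3] 3^(3 + 1) + 2  →[3↦4]→  4^(4 + 1) + 2 = 1026  −1 ⇒ G_2=1025
G_2=1025  [base 4] 4^(4 + 1) + 1  →[4↦5]→  5^(5 + 1) + 1 = 15626  −1 ⇒ G_3=15625
G_3=15625  [base 5] 5^(5 + 1)  →[5↦6]→  6^(6 + 1) = 279936  −1 ⇒ G_4=279935

279936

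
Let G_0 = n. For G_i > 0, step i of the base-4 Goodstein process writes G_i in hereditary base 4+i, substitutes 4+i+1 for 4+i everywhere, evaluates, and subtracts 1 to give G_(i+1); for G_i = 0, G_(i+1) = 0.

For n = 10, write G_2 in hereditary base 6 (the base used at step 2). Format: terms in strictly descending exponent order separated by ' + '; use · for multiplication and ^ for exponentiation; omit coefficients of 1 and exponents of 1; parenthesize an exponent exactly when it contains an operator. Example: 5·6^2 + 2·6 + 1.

2·6

G_0 = 10. HB_4(10) = 2·4 + 2. Bump = 12. G_1 = 11.
G_1 = 11. HB_5(11) = 2·5 + 1. Bump = 13. G_2 = 12.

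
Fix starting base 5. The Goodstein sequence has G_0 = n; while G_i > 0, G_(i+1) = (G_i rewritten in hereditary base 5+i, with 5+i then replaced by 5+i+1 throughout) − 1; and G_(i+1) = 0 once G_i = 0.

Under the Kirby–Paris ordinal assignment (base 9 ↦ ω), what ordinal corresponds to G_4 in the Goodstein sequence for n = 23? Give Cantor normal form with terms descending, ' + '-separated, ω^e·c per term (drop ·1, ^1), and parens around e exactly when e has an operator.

G_0=23  [base 5] 4·5 + 3  →[5↦6]→  4·6 + 3 = 27  −1 ⇒ G_1=26
G_1=26  [base 6] 4·6 + 2  →[6↦7]→  4·7 + 2 = 30  −1 ⇒ G_2=29
G_2=29  [base 7] 4·7 + 1  →[7↦8]→  4·8 + 1 = 33  −1 ⇒ G_3=32
G_3=32  [base 8] 4·8  →[8↦9]→  4·9 = 36  −1 ⇒ G_4=35
G_4=35  [base 9] 3·9 + 8  →[9↦10]→  3·10 + 8 = 38  −1 ⇒ G_5=37

ω·3 + 8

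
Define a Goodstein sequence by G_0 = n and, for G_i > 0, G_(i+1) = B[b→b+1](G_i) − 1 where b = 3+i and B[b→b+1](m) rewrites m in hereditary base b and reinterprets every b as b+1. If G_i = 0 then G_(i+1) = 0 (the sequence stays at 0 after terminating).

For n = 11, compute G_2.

25

[0] 11 ≡ 3^2 + 2 (base 3). Lift 4: 18. −1: 17.
[1] 17 ≡ 4^2 + 1 (base 4). Lift 5: 26. −1: 25.
[2] 25 ≡ 5^2 (base 5). Lift 6: 36. −1: 35.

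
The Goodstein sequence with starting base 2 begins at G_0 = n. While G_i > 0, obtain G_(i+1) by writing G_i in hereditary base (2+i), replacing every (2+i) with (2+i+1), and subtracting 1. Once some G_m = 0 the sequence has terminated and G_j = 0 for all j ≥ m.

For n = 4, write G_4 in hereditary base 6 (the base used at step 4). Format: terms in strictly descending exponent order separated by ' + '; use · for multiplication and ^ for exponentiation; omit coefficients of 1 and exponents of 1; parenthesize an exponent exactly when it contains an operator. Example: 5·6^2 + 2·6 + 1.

G_0=4  [base 2] 2^2  →[2↦3]→  3^3 = 27  −1 ⇒ G_1=26
G_1=26  [base 3] 2·3^2 + 2·3 + 2  →[3↦4]→  2·4^2 + 2·4 + 2 = 42  −1 ⇒ G_2=41
G_2=41  [base 4] 2·4^2 + 2·4 + 1  →[4↦5]→  2·5^2 + 2·5 + 1 = 61  −1 ⇒ G_3=60
G_3=60  [base 5] 2·5^2 + 2·5  →[5↦6]→  2·6^2 + 2·6 = 84  −1 ⇒ G_4=83
G_4=83  [base 6] 2·6^2 + 6 + 5  →[6↦7]→  2·7^2 + 7 + 5 = 110  −1 ⇒ G_5=109

2·6^2 + 6 + 5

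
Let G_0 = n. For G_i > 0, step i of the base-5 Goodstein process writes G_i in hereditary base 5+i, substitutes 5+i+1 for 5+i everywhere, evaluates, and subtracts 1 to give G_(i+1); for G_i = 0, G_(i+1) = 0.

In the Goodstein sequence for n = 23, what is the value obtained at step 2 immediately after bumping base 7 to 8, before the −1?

base 5: 23 = 4·5 + 3; at 6: 4·6 + 3 = 27; next = 26
base 6: 26 = 4·6 + 2; at 7: 4·7 + 2 = 30; next = 29
base 7: 29 = 4·7 + 1; at 8: 4·8 + 1 = 33; next = 32

33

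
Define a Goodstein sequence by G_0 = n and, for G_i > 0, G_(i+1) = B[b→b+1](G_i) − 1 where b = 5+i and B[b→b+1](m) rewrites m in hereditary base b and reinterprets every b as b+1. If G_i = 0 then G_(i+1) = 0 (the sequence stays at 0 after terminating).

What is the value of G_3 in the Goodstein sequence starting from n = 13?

13 —HB5→ 2·5 + 3 —bump→ 2·6 + 3 = 15 —(−1)→ 14
14 —HB6→ 2·6 + 2 —bump→ 2·7 + 2 = 16 —(−1)→ 15
15 —HB7→ 2·7 + 1 —bump→ 2·8 + 1 = 17 —(−1)→ 16
16 —HB8→ 2·8 —bump→ 2·9 = 18 —(−1)→ 17

16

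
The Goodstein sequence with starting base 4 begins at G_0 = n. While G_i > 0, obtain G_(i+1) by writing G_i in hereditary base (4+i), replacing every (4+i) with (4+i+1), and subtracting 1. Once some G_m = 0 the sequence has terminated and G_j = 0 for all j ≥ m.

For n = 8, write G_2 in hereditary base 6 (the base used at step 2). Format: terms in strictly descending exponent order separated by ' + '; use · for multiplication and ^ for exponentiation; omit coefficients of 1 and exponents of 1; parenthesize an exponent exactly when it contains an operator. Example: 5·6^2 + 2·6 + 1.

6 + 3

[0] 8 ≡ 2·4 (base 4). Lift 5: 10. −1: 9.
[1] 9 ≡ 5 + 4 (base 5). Lift 6: 10. −1: 9.
[2] 9 ≡ 6 + 3 (base 6). Lift 7: 10. −1: 9.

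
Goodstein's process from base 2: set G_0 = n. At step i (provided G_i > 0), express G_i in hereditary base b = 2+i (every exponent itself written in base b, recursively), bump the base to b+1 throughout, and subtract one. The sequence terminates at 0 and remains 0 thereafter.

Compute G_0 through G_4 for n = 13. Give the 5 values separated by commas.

(0) 13|_2 = 2^(2 + 1) + 2^2 + 1 ↦ 3^(3 + 1) + 3^3 + 1|_3 = 109 ⇒ 108
(1) 108|_3 = 3^(3 + 1) + 3^3 ↦ 4^(4 + 1) + 4^4|_4 = 1280 ⇒ 1279
(2) 1279|_4 = 4^(4 + 1) + 3·4^3 + 3·4^2 + 3·4 + 3 ↦ 5^(5 + 1) + 3·5^3 + 3·5^2 + 3·5 + 3|_5 = 16093 ⇒ 16092
(3) 16092|_5 = 5^(5 + 1) + 3·5^3 + 3·5^2 + 3·5 + 2 ↦ 6^(6 + 1) + 3·6^3 + 3·6^2 + 3·6 + 2|_6 = 280712 ⇒ 280711

13, 108, 1279, 16092, 280711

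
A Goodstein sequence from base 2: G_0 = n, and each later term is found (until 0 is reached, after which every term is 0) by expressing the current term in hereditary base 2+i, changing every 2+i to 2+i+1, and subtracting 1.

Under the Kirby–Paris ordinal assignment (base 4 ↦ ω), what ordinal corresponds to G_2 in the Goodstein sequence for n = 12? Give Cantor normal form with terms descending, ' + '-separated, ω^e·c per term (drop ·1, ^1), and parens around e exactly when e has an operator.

ω^(ω + 1) + ω^2·2 + ω·2 + 1

base 2: 12 = 2^(2 + 1) + 2^2; at 3: 3^(3 + 1) + 3^3 = 108; next = 107
base 3: 107 = 3^(3 + 1) + 2·3^2 + 2·3 + 2; at 4: 4^(4 + 1) + 2·4^2 + 2·4 + 2 = 1066; next = 1065
base 4: 1065 = 4^(4 + 1) + 2·4^2 + 2·4 + 1; at 5: 5^(5 + 1) + 2·5^2 + 2·5 + 1 = 15686; next = 15685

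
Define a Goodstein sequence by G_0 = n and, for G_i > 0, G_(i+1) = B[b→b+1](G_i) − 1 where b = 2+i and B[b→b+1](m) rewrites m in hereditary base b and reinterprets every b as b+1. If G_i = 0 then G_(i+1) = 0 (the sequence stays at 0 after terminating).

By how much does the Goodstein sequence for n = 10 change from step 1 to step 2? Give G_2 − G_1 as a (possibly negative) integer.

step 0: 10 = 2^(2 + 1) + 2; sub 3 for 2: 3^(3 + 1) + 3; = 84; G_1 = 84−1 = 83
step 1: 83 = 3^(3 + 1) + 2; sub 4 for 3: 4^(4 + 1) + 2; = 1026; G_2 = 1026−1 = 1025

942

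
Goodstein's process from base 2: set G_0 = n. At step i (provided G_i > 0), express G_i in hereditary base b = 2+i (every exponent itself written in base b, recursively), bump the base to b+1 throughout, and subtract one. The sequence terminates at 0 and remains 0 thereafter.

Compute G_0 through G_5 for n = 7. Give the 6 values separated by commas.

i=0: 7 = 2^2 + 2 + 1 (b=2); 2→3: 3^3 + 3 + 1 = 31; 31−1 = 30
i=1: 30 = 3^3 + 3 (b=3); 3→4: 4^4 + 4 = 260; 260−1 = 259
i=2: 259 = 4^4 + 3 (b=4); 4→5: 5^5 + 3 = 3128; 3128−1 = 3127
i=3: 3127 = 5^5 + 2 (b=5); 5→6: 6^6 + 2 = 46658; 46658−1 = 46657
i=4: 46657 = 6^6 + 1 (b=6); 6→7: 7^7 + 1 = 823544; 823544−1 = 823543

7, 30, 259, 3127, 46657, 823543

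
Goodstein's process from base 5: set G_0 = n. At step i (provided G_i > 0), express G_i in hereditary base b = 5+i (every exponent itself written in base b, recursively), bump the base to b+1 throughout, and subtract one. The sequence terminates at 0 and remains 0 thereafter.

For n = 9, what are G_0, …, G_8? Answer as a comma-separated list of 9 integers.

9, 9, 9, 9, 9, 9, 8, 7, 6

(0) 9|_5 = 5 + 4 ↦ 6 + 4|_6 = 10 ⇒ 9
(1) 9|_6 = 6 + 3 ↦ 7 + 3|_7 = 10 ⇒ 9
(2) 9|_7 = 7 + 2 ↦ 8 + 2|_8 = 10 ⇒ 9
(3) 9|_8 = 8 + 1 ↦ 9 + 1|_9 = 10 ⇒ 9
(4) 9|_9 = 9 ↦ 10|_10 = 10 ⇒ 9
(5) 9|_10 = 9 ↦ 9|_11 = 9 ⇒ 8
(6) 8|_11 = 8 ↦ 8|_12 = 8 ⇒ 7
(7) 7|_12 = 7 ↦ 7|_13 = 7 ⇒ 6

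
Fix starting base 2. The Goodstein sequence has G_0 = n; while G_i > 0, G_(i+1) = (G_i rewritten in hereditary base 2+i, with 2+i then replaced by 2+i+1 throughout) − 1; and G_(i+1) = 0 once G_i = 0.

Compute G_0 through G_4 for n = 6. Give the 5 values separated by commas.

G_0 = 6. HB_2(6) = 2^2 + 2. Bump = 30. G_1 = 29.
G_1 = 29. HB_3(29) = 3^3 + 2. Bump = 258. G_2 = 257.
G_2 = 257. HB_4(257) = 4^4 + 1. Bump = 3126. G_3 = 3125.
G_3 = 3125. HB_5(3125) = 5^5. Bump = 46656. G_4 = 46655.

6, 29, 257, 3125, 46655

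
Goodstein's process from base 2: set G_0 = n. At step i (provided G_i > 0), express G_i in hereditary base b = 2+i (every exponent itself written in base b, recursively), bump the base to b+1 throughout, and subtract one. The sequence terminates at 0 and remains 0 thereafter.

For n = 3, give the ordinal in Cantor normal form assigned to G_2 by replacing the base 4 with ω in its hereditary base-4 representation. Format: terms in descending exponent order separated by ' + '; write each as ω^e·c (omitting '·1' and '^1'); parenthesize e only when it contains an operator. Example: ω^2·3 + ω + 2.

3

[0] 3 ≡ 2 + 1 (base 2). Lift 3: 4. −1: 3.
[1] 3 ≡ 3 (base 3). Lift 4: 4. −1: 3.
[2] 3 ≡ 3 (base 4). Lift 5: 3. −1: 2.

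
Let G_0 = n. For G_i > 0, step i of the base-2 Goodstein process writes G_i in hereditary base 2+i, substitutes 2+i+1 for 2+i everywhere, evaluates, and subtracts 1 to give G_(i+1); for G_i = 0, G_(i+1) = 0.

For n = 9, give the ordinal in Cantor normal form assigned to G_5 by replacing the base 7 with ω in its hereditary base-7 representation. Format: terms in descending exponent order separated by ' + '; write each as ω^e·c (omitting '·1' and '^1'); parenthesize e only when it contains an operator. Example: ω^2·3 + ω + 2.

ω^ω·3 + ω^3·3 + ω^2·3 + ω·3

G_0=9  [base 2] 2^(2 + 1) + 1  →[2↦3]→  3^(3 + 1) + 1 = 82  −1 ⇒ G_1=81
G_1=81  [base 3] 3^(3 + 1)  →[3↦4]→  4^(4 + 1) = 1024  −1 ⇒ G_2=1023
G_2=1023  [base 4] 3·4^4 + 3·4^3 + 3·4^2 + 3·4 + 3  →[4↦5]→  3·5^5 + 3·5^3 + 3·5^2 + 3·5 + 3 = 9843  −1 ⇒ G_3=9842
G_3=9842  [base 5] 3·5^5 + 3·5^3 + 3·5^2 + 3·5 + 2  →[5↦6]→  3·6^6 + 3·6^3 + 3·6^2 + 3·6 + 2 = 140744  −1 ⇒ G_4=140743
G_4=140743  [base 6] 3·6^6 + 3·6^3 + 3·6^2 + 3·6 + 1  →[6↦7]→  3·7^7 + 3·7^3 + 3·7^2 + 3·7 + 1 = 2471827  −1 ⇒ G_5=2471826
G_5=2471826  [base 7] 3·7^7 + 3·7^3 + 3·7^2 + 3·7  →[7↦8]→  3·8^8 + 3·8^3 + 3·8^2 + 3·8 = 50333400  −1 ⇒ G_6=50333399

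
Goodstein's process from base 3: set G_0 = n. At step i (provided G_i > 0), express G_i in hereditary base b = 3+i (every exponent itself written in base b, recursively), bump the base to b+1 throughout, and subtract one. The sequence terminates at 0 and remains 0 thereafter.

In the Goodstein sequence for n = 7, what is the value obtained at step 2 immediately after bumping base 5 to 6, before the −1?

10

base 3: 7 = 2·3 + 1; at 4: 2·4 + 1 = 9; next = 8
base 4: 8 = 2·4; at 5: 2·5 = 10; next = 9
base 5: 9 = 5 + 4; at 6: 6 + 4 = 10; next = 9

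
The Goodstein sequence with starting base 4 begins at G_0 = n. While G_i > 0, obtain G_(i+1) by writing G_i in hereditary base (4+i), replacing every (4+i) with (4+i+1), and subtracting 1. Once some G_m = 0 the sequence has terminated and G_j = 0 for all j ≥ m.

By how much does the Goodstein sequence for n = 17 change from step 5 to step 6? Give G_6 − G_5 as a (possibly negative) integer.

4

i=0: 17 = 4^2 + 1 (b=4); 4→5: 5^2 + 1 = 26; 26−1 = 25
i=1: 25 = 5^2 (b=5); 5→6: 6^2 = 36; 36−1 = 35
i=2: 35 = 5·6 + 5 (b=6); 6→7: 5·7 + 5 = 40; 40−1 = 39
i=3: 39 = 5·7 + 4 (b=7); 7→8: 5·8 + 4 = 44; 44−1 = 43
i=4: 43 = 5·8 + 3 (b=8); 8→9: 5·9 + 3 = 48; 48−1 = 47
i=5: 47 = 5·9 + 2 (b=9); 9→10: 5·10 + 2 = 52; 52−1 = 51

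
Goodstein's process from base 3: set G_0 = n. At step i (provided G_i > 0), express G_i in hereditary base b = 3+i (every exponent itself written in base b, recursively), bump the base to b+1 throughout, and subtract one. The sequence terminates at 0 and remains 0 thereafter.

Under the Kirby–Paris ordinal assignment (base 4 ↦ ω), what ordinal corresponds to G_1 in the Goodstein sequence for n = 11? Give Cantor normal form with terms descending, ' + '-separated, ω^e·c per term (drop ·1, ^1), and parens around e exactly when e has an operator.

base 3: 11 = 3^2 + 2; at 4: 4^2 + 2 = 18; next = 17
base 4: 17 = 4^2 + 1; at 5: 5^2 + 1 = 26; next = 25

ω^2 + 1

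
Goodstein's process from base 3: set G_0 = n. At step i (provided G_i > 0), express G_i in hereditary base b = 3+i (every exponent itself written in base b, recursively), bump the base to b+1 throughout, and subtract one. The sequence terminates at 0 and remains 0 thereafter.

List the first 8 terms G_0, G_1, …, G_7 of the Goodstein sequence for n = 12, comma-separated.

12, 19, 27, 37, 49, 63, 69, 75

(0) 12|_3 = 3^2 + 3 ↦ 4^2 + 4|_4 = 20 ⇒ 19
(1) 19|_4 = 4^2 + 3 ↦ 5^2 + 3|_5 = 28 ⇒ 27
(2) 27|_5 = 5^2 + 2 ↦ 6^2 + 2|_6 = 38 ⇒ 37
(3) 37|_6 = 6^2 + 1 ↦ 7^2 + 1|_7 = 50 ⇒ 49
(4) 49|_7 = 7^2 ↦ 8^2|_8 = 64 ⇒ 63
(5) 63|_8 = 7·8 + 7 ↦ 7·9 + 7|_9 = 70 ⇒ 69
(6) 69|_9 = 7·9 + 6 ↦ 7·10 + 6|_10 = 76 ⇒ 75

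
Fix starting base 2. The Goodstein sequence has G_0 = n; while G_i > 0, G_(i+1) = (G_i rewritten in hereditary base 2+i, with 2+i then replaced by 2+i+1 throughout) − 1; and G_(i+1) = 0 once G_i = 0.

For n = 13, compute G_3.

16092

base 2: 13 = 2^(2 + 1) + 2^2 + 1; at 3: 3^(3 + 1) + 3^3 + 1 = 109; next = 108
base 3: 108 = 3^(3 + 1) + 3^3; at 4: 4^(4 + 1) + 4^4 = 1280; next = 1279
base 4: 1279 = 4^(4 + 1) + 3·4^3 + 3·4^2 + 3·4 + 3; at 5: 5^(5 + 1) + 3·5^3 + 3·5^2 + 3·5 + 3 = 16093; next = 16092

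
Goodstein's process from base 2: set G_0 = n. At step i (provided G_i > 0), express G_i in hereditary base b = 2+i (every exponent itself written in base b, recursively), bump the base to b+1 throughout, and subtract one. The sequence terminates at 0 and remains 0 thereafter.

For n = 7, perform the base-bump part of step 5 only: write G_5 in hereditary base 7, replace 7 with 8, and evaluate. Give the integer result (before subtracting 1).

[0] 7 ≡ 2^2 + 2 + 1 (base 2). Lift 3: 31. −1: 30.
[1] 30 ≡ 3^3 + 3 (base 3). Lift 4: 260. −1: 259.
[2] 259 ≡ 4^4 + 3 (base 4). Lift 5: 3128. −1: 3127.
[3] 3127 ≡ 5^5 + 2 (base 5). Lift 6: 46658. −1: 46657.
[4] 46657 ≡ 6^6 + 1 (base 6). Lift 7: 823544. −1: 823543.
[5] 823543 ≡ 7^7 (base 7). Lift 8: 16777216. −1: 16777215.

16777216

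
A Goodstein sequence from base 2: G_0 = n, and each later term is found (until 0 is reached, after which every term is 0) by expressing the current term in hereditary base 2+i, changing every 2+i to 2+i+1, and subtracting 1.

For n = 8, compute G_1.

80

G_0=8  [base 2] 2^(2 + 1)  →[2↦3]→  3^(3 + 1) = 81  −1 ⇒ G_1=80
G_1=80  [base 3] 2·3^3 + 2·3^2 + 2·3 + 2  →[3↦4]→  2·4^4 + 2·4^2 + 2·4 + 2 = 554  −1 ⇒ G_2=553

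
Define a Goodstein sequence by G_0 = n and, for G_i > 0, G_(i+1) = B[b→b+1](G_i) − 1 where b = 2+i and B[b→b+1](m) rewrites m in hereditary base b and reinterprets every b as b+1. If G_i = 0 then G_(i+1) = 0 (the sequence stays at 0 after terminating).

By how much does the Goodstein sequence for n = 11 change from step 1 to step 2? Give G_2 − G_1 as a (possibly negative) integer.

943

G_0 = 11. HB_2(11) = 2^(2 + 1) + 2 + 1. Bump = 85. G_1 = 84.
G_1 = 84. HB_3(84) = 3^(3 + 1) + 3. Bump = 1028. G_2 = 1027.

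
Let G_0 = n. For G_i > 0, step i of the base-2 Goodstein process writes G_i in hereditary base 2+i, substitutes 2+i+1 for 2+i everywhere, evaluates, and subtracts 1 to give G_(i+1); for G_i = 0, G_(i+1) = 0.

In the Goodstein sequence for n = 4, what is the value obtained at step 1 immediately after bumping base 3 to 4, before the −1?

42

base 2: 4 = 2^2; at 3: 3^3 = 27; next = 26
base 3: 26 = 2·3^2 + 2·3 + 2; at 4: 2·4^2 + 2·4 + 2 = 42; next = 41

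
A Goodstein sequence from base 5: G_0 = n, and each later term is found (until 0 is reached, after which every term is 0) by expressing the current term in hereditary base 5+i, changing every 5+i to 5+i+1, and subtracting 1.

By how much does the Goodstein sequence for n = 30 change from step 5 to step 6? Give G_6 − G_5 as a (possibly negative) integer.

[0] 30 ≡ 5^2 + 5 (base 5). Lift 6: 42. −1: 41.
[1] 41 ≡ 6^2 + 5 (base 6). Lift 7: 54. −1: 53.
[2] 53 ≡ 7^2 + 4 (base 7). Lift 8: 68. −1: 67.
[3] 67 ≡ 8^2 + 3 (base 8). Lift 9: 84. −1: 83.
[4] 83 ≡ 9^2 + 2 (base 9). Lift 10: 102. −1: 101.
[5] 101 ≡ 10^2 + 1 (base 10). Lift 11: 122. −1: 121.

20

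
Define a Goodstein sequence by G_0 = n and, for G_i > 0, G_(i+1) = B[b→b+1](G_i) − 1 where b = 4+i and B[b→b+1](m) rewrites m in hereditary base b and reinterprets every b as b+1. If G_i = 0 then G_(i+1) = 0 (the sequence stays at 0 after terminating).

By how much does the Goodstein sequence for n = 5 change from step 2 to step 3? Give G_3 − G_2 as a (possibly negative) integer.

step 0: 5 = 4 + 1; sub 5 for 4: 5 + 1; = 6; G_1 = 6−1 = 5
step 1: 5 = 5; sub 6 for 5: 6; = 6; G_2 = 6−1 = 5
step 2: 5 = 5; sub 7 for 6: 5; = 5; G_3 = 5−1 = 4

-1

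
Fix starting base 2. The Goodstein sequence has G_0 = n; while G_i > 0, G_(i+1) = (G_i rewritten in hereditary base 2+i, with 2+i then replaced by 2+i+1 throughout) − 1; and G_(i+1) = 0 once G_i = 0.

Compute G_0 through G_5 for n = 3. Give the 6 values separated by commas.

3, 3, 3, 2, 1, 0

3 —HB2→ 2 + 1 —bump→ 3 + 1 = 4 —(−1)→ 3
3 —HB3→ 3 —bump→ 4 = 4 —(−1)→ 3
3 —HB4→ 3 —bump→ 3 = 3 —(−1)→ 2
2 —HB5→ 2 —bump→ 2 = 2 —(−1)→ 1
1 —HB6→ 1 —bump→ 1 = 1 —(−1)→ 0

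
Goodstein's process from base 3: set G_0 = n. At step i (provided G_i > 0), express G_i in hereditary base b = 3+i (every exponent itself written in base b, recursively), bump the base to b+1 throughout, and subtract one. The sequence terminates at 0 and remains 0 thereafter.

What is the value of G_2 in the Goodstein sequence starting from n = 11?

25

(0) 11|_3 = 3^2 + 2 ↦ 4^2 + 2|_4 = 18 ⇒ 17
(1) 17|_4 = 4^2 + 1 ↦ 5^2 + 1|_5 = 26 ⇒ 25
(2) 25|_5 = 5^2 ↦ 6^2|_6 = 36 ⇒ 35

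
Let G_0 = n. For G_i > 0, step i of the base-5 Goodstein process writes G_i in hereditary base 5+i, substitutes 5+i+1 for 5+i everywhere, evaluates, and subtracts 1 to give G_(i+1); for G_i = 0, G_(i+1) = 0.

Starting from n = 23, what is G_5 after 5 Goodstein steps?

base 5: 23 = 4·5 + 3; at 6: 4·6 + 3 = 27; next = 26
base 6: 26 = 4·6 + 2; at 7: 4·7 + 2 = 30; next = 29
base 7: 29 = 4·7 + 1; at 8: 4·8 + 1 = 33; next = 32
base 8: 32 = 4·8; at 9: 4·9 = 36; next = 35
base 9: 35 = 3·9 + 8; at 10: 3·10 + 8 = 38; next = 37
base 10: 37 = 3·10 + 7; at 11: 3·11 + 7 = 40; next = 39

37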